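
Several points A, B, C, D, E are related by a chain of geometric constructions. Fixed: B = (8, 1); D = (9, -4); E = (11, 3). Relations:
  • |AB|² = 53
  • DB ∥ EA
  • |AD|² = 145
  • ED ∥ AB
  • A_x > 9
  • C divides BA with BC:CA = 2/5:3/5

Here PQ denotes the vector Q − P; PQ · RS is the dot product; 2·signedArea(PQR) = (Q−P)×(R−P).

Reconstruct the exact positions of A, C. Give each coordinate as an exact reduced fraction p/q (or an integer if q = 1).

A = (10, 8)
C = (44/5, 19/5)

1. A_x = 10  [ED ∥ AB ∩ DB ∥ EA]
2. A_y = 8  [ED ∥ AB ∩ DB ∥ EA]
   → A = (10, 8)
3. C_x = 44/5  [C divides BA with BC:CA = 2/5:3/5]
4. C_y = 19/5  [C divides BA with BC:CA = 2/5:3/5]
   → C = (44/5, 19/5)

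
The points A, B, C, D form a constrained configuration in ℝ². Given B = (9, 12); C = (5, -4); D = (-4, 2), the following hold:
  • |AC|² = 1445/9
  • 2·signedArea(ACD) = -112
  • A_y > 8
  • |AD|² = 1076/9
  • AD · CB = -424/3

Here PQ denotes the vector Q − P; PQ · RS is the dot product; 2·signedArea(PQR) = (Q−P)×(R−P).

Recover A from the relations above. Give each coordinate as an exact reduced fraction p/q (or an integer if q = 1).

1. A_x = 14/3  [AD · CB = -424/3 ∩ 2·signedArea(ACD) = -112]
2. A_y = 26/3  [AD · CB = -424/3 ∩ 2·signedArea(ACD) = -112]
   → A = (14/3, 26/3)

A = (14/3, 26/3)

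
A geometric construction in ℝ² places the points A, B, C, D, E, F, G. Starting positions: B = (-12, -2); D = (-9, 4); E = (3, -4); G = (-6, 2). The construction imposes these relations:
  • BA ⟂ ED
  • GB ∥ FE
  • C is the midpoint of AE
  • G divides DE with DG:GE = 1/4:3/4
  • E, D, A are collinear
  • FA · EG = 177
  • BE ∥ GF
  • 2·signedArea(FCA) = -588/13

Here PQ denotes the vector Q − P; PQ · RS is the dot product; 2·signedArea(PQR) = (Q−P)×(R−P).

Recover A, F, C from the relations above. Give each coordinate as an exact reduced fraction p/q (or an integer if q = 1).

1. A_x = -108/13  [E, D, A are collinear ∩ BA ⟂ ED]
2. A_y = 46/13  [E, D, A are collinear ∩ BA ⟂ ED]
   → A = (-108/13, 46/13)
3. F_x = 9  [GB ∥ FE ∩ BE ∥ GF]
4. F_y = 0  [GB ∥ FE ∩ BE ∥ GF]
   → F = (9, 0)
5. C_x = -69/26  [C is the midpoint of AE]
6. C_y = -3/13  [C is the midpoint of AE]
   → C = (-69/26, -3/13)

A = (-108/13, 46/13)
C = (-69/26, -3/13)
F = (9, 0)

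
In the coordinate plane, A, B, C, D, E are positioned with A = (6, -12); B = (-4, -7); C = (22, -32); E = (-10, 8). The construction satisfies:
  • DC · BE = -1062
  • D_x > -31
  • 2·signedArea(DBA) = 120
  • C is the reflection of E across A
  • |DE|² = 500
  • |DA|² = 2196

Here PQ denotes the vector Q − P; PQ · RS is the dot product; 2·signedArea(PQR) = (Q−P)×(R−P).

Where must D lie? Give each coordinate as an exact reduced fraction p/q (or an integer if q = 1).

D = (-30, 18)

1. D_x = -30  [2·signedArea(DBA) = 120 ∩ DC · BE = -1062]
2. D_y = 18  [2·signedArea(DBA) = 120 ∩ DC · BE = -1062]
   → D = (-30, 18)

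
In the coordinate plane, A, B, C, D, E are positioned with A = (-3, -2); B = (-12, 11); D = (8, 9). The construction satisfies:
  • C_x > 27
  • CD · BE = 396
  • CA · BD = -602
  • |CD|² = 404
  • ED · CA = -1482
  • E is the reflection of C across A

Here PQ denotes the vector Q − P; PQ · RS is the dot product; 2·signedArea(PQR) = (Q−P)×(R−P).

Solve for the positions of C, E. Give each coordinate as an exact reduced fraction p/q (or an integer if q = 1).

C = (28, 7)
E = (-34, -11)

1. C_x = 28  [line -20·x + 2·y + 546 = 0 ∩ |CD|² = 404]
2. C_y = 7  [line -20·x + 2·y + 546 = 0 ∩ |CD|² = 404]
   → C = (28, 7)
3. E_x = -34  [E is the reflection of C across A]
4. E_y = -11  [E is the reflection of C across A]
   → E = (-34, -11)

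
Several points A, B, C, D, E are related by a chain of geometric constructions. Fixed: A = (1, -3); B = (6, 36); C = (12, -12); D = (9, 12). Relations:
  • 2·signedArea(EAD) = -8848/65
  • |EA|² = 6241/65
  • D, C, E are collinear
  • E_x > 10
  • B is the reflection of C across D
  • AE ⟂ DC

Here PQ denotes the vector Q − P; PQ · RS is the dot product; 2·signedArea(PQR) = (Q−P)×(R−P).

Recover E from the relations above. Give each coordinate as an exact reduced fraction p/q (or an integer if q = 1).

E = (697/65, -116/65)

1. E_x = 697/65  [D, C, E are collinear ∩ AE ⟂ DC]
2. E_y = -116/65  [D, C, E are collinear ∩ AE ⟂ DC]
   → E = (697/65, -116/65)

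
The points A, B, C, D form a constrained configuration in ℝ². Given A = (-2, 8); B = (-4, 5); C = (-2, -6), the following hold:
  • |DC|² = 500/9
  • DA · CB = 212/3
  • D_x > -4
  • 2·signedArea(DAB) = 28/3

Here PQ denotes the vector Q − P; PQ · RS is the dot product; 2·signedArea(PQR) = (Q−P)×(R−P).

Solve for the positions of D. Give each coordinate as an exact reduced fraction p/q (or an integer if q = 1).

D = (-10/3, 4/3)

1. D_x = -10/3  [2·signedArea(DAB) = 28/3 ∩ DA · CB = 212/3]
2. D_y = 4/3  [2·signedArea(DAB) = 28/3 ∩ DA · CB = 212/3]
   → D = (-10/3, 4/3)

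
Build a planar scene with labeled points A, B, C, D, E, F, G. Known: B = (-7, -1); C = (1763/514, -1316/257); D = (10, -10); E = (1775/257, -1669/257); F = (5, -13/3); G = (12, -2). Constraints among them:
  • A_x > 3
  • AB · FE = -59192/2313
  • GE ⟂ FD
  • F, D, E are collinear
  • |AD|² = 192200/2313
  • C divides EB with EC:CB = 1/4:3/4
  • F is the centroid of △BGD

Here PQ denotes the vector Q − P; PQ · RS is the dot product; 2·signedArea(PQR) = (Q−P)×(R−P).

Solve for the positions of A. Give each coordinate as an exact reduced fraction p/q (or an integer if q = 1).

1. A_x = 1020/257  [line -490/257·x + 1666/771·y + 33320/2313 = 0 ∩ |AD|² = 192200/2313]
2. A_y = -2440/771  [line -490/257·x + 1666/771·y + 33320/2313 = 0 ∩ |AD|² = 192200/2313]
   → A = (1020/257, -2440/771)

A = (1020/257, -2440/771)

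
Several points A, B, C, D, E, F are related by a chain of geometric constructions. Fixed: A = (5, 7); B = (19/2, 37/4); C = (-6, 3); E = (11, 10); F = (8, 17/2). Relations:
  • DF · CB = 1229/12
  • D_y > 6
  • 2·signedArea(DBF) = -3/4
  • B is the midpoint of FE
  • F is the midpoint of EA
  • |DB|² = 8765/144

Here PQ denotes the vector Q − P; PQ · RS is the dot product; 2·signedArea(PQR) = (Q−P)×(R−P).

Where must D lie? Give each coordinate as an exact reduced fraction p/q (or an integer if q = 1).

D = (7/3, 37/6)

1. D_x = 7/3  [2·signedArea(DBF) = -3/4 ∩ DF · CB = 1229/12]
2. D_y = 37/6  [2·signedArea(DBF) = -3/4 ∩ DF · CB = 1229/12]
   → D = (7/3, 37/6)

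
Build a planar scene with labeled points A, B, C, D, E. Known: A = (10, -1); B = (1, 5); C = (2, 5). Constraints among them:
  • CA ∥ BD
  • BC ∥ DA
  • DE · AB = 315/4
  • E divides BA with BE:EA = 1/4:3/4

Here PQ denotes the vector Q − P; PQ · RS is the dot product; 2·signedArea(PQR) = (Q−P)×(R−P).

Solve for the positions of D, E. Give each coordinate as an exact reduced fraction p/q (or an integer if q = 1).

D = (9, -1)
E = (13/4, 7/2)

1. D_x = 9  [BC ∥ DA ∩ CA ∥ BD]
2. D_y = -1  [BC ∥ DA ∩ CA ∥ BD]
   → D = (9, -1)
3. E_x = 13/4  [E divides BA with BE:EA = 1/4:3/4]
4. E_y = 7/2  [E divides BA with BE:EA = 1/4:3/4]
   → E = (13/4, 7/2)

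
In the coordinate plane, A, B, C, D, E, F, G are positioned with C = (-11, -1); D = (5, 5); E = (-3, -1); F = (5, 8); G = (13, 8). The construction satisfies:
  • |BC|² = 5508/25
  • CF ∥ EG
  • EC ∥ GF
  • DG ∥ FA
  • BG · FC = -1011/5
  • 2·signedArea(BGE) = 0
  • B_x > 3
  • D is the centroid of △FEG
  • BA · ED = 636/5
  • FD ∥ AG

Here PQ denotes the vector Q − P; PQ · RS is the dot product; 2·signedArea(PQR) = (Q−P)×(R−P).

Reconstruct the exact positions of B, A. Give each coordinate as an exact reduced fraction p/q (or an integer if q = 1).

1. B_x = 17/5  [2·signedArea(BGE) = 0 ∩ BG · FC = -1011/5]
2. B_y = 13/5  [2·signedArea(BGE) = 0 ∩ BG · FC = -1011/5]
   → B = (17/5, 13/5)
3. A_x = 13  [FD ∥ AG ∩ DG ∥ FA]
4. A_y = 11  [FD ∥ AG ∩ DG ∥ FA]
   → A = (13, 11)

A = (13, 11)
B = (17/5, 13/5)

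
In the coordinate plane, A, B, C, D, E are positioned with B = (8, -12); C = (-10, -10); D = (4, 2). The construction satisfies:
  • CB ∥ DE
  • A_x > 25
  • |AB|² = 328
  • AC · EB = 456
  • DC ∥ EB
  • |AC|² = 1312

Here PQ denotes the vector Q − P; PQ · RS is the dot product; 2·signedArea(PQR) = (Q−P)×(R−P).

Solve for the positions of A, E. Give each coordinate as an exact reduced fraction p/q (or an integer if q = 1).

1. E_x = 22  [DC ∥ EB ∩ CB ∥ DE]
2. E_y = 0  [DC ∥ EB ∩ CB ∥ DE]
   → E = (22, 0)
3. A_x = 26  [line 14·x + 12·y + -196 = 0 ∩ |AC|² = 1312]
4. A_y = -14  [line 14·x + 12·y + -196 = 0 ∩ |AC|² = 1312]
   → A = (26, -14)

A = (26, -14)
E = (22, 0)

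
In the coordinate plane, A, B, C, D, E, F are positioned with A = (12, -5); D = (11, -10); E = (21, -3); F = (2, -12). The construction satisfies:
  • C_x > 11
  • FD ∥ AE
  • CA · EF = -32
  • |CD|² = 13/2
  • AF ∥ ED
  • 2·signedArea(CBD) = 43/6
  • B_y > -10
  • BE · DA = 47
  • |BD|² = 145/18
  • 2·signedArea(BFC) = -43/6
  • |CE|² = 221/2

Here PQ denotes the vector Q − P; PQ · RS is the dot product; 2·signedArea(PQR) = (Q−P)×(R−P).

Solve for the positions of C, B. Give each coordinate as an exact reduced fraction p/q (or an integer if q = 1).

B = (49/6, -59/6)
C = (23/2, -15/2)

1. C_x = 23/2  [line 19·x + 9·y + -151 = 0 ∩ |CE|² = 221/2]
2. C_y = -15/2  [line 19·x + 9·y + -151 = 0 ∩ |CE|² = 221/2]
   → C = (23/2, -15/2)
3. B_x = 49/6  [BE · DA = 47 ∩ 2·signedArea(CBD) = 43/6]
4. B_y = -59/6  [BE · DA = 47 ∩ 2·signedArea(CBD) = 43/6]
   → B = (49/6, -59/6)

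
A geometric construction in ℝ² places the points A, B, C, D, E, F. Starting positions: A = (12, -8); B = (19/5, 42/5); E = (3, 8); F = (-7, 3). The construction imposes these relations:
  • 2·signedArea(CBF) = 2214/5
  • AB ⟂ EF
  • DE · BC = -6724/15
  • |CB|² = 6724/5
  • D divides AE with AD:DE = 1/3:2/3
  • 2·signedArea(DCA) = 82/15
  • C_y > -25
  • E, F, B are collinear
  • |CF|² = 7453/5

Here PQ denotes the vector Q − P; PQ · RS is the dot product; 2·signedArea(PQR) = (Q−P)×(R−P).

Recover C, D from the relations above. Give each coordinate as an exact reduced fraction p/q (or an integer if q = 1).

C = (101/5, -122/5)
D = (9, -8/3)

1. C_x = 101/5  [line 27/5·x + -54/5·y + -1863/5 = 0 ∩ |CB|² = 6724/5]
2. C_y = -122/5  [line 27/5·x + -54/5·y + -1863/5 = 0 ∩ |CB|² = 6724/5]
   → C = (101/5, -122/5)
3. D_x = 9  [D divides AE with AD:DE = 1/3:2/3]
4. D_y = -8/3  [D divides AE with AD:DE = 1/3:2/3]
   → D = (9, -8/3)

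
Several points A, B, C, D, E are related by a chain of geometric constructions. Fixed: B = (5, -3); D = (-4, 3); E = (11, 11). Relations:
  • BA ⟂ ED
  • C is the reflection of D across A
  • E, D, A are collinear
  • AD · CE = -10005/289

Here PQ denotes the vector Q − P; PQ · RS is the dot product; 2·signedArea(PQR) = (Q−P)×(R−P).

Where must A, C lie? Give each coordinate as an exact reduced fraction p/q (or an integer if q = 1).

A = (149/289, 1563/289)
C = (1454/289, 2259/289)

1. A_x = 149/289  [E, D, A are collinear ∩ BA ⟂ ED]
2. A_y = 1563/289  [E, D, A are collinear ∩ BA ⟂ ED]
   → A = (149/289, 1563/289)
3. C_x = 1454/289  [C is the reflection of D across A]
4. C_y = 2259/289  [C is the reflection of D across A]
   → C = (1454/289, 2259/289)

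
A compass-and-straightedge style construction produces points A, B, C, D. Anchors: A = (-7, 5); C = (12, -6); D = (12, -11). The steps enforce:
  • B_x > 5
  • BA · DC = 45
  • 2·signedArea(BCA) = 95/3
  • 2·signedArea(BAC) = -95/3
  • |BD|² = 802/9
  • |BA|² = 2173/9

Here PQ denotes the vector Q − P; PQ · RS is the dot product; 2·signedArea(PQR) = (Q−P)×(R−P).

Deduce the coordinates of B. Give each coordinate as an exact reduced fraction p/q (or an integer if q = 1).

1. B_x = 17/3  [2·signedArea(BCA) = 95/3 ∩ BA · DC = 45]
2. B_y = -4  [2·signedArea(BCA) = 95/3 ∩ BA · DC = 45]
   → B = (17/3, -4)

B = (17/3, -4)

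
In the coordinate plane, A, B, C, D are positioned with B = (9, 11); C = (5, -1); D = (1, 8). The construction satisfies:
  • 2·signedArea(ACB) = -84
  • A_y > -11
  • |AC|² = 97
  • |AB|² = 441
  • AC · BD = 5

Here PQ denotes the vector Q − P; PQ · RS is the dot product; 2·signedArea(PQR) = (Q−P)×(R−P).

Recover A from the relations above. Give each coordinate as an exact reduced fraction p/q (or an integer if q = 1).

A = (9, -10)

1. A_x = 9  [2·signedArea(ACB) = -84 ∩ AC · BD = 5]
2. A_y = -10  [2·signedArea(ACB) = -84 ∩ AC · BD = 5]
   → A = (9, -10)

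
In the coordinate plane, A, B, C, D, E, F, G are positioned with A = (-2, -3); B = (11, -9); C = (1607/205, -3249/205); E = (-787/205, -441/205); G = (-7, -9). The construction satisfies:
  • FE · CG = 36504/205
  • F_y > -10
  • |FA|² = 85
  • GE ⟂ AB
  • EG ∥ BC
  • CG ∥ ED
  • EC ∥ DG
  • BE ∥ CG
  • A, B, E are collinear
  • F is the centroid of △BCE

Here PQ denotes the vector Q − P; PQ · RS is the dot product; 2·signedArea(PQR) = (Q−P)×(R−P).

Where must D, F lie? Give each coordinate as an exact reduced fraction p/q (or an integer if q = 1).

1. D_x = -3829/205  [EC ∥ DG ∩ CG ∥ ED]
2. D_y = 963/205  [EC ∥ DG ∩ CG ∥ ED]
   → D = (-3829/205, 963/205)
3. F_x = 5  [F is the centroid of △BCE]
4. F_y = -9  [F is the centroid of △BCE]
   → F = (5, -9)

D = (-3829/205, 963/205)
F = (5, -9)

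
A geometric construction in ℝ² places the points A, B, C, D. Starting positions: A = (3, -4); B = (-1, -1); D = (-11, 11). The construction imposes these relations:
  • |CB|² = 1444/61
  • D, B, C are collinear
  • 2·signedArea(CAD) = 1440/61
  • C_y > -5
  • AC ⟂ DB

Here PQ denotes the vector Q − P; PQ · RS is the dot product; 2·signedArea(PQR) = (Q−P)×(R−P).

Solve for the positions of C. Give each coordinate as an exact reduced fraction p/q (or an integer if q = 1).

C = (129/61, -289/61)

1. C_x = 129/61  [D, B, C are collinear ∩ AC ⟂ DB]
2. C_y = -289/61  [D, B, C are collinear ∩ AC ⟂ DB]
   → C = (129/61, -289/61)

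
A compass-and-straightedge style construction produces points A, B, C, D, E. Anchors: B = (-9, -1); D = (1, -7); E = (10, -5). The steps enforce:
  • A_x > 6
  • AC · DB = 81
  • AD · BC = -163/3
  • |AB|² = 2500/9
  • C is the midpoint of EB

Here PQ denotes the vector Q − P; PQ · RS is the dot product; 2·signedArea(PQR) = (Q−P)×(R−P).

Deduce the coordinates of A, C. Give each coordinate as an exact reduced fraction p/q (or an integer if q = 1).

A = (7, -17/3)
C = (1/2, -3)

1. C_x = 1/2  [C is the midpoint of EB]
2. C_y = -3  [C is the midpoint of EB]
   → C = (1/2, -3)
3. A_x = 7  [AC · DB = 81 ∩ AD · BC = -163/3]
4. A_y = -17/3  [AC · DB = 81 ∩ AD · BC = -163/3]
   → A = (7, -17/3)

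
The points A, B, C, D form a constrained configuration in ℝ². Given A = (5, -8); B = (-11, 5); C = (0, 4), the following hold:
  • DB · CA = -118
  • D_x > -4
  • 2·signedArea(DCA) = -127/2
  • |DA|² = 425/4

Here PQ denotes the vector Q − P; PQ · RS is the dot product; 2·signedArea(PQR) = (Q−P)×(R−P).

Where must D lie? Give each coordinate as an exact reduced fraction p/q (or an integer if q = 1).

D = (-3, -3/2)

1. D_x = -3  [2·signedArea(DCA) = -127/2 ∩ DB · CA = -118]
2. D_y = -3/2  [2·signedArea(DCA) = -127/2 ∩ DB · CA = -118]
   → D = (-3, -3/2)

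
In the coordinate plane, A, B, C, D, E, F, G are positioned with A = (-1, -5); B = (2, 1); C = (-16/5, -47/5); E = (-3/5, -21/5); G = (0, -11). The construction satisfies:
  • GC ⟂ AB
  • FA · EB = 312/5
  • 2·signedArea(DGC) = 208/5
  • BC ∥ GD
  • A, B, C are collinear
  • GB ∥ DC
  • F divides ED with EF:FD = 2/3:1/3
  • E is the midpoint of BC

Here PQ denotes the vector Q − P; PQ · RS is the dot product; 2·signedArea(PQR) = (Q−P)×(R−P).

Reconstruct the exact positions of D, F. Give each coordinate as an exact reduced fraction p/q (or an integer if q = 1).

D = (-26/5, -107/5)
F = (-11/3, -47/3)

1. D_x = -26/5  [GB ∥ DC ∩ BC ∥ GD]
2. D_y = -107/5  [GB ∥ DC ∩ BC ∥ GD]
   → D = (-26/5, -107/5)
3. F_x = -11/3  [F divides ED with EF:FD = 2/3:1/3]
4. F_y = -47/3  [F divides ED with EF:FD = 2/3:1/3]
   → F = (-11/3, -47/3)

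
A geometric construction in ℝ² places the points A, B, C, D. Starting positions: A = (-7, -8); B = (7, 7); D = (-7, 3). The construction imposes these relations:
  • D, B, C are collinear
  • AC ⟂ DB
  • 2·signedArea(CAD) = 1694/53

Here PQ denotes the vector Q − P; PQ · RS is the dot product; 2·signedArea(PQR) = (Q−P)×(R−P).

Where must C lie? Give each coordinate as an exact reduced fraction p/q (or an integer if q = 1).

1. C_x = -525/53  [D, B, C are collinear ∩ AC ⟂ DB]
2. C_y = 115/53  [D, B, C are collinear ∩ AC ⟂ DB]
   → C = (-525/53, 115/53)

C = (-525/53, 115/53)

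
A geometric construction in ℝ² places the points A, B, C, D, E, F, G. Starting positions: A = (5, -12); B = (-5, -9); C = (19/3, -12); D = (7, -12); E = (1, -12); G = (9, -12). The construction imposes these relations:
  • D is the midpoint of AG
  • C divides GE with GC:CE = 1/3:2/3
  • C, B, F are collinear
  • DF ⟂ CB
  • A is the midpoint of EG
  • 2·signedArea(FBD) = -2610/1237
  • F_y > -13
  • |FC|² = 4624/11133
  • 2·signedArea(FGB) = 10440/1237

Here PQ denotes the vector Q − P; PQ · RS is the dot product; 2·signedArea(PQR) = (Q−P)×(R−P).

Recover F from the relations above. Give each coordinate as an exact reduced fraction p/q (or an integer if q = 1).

1. F_x = 8605/1237  [C, B, F are collinear ∩ DF ⟂ CB]
2. F_y = -15048/1237  [C, B, F are collinear ∩ DF ⟂ CB]
   → F = (8605/1237, -15048/1237)

F = (8605/1237, -15048/1237)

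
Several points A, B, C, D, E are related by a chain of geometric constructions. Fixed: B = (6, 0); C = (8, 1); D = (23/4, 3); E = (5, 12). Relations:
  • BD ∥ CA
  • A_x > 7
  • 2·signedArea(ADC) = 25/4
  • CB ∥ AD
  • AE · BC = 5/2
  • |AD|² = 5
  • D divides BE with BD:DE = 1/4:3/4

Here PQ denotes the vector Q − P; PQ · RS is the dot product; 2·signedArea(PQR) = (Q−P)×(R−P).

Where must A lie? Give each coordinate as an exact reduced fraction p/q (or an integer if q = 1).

1. A_x = 31/4  [CB ∥ AD ∩ BD ∥ CA]
2. A_y = 4  [CB ∥ AD ∩ BD ∥ CA]
   → A = (31/4, 4)

A = (31/4, 4)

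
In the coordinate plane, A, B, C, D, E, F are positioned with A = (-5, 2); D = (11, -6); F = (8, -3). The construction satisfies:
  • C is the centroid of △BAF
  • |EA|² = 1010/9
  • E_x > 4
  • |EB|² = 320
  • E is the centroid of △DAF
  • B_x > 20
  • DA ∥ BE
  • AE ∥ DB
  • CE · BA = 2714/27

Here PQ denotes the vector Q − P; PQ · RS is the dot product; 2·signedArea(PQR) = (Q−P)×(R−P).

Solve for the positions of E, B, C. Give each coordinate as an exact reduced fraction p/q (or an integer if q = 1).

1. E_x = 14/3  [E is the centroid of △DAF]
2. E_y = -7/3  [E is the centroid of △DAF]
   → E = (14/3, -7/3)
3. B_x = 62/3  [DA ∥ BE ∩ AE ∥ DB]
4. B_y = -31/3  [DA ∥ BE ∩ AE ∥ DB]
   → B = (62/3, -31/3)
5. C_x = 71/9  [C is the centroid of △BAF]
6. C_y = -34/9  [C is the centroid of △BAF]
   → C = (71/9, -34/9)

B = (62/3, -31/3)
C = (71/9, -34/9)
E = (14/3, -7/3)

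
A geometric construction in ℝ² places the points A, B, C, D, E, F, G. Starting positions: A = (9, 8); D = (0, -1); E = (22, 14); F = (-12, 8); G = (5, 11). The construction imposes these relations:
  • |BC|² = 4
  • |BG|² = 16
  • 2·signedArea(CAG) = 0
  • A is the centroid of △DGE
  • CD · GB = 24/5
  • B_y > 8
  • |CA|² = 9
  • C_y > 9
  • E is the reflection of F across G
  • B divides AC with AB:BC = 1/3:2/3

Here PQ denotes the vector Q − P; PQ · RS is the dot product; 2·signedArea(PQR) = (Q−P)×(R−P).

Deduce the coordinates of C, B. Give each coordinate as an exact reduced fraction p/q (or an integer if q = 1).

B = (41/5, 43/5)
C = (33/5, 49/5)

1. C_x = 33/5  [line -3·x + -4·y + 59 = 0 ∩ |CA|² = 9]
2. C_y = 49/5  [line -3·x + -4·y + 59 = 0 ∩ |CA|² = 9]
   → C = (33/5, 49/5)
3. B_x = 41/5  [B divides AC with AB:BC = 1/3:2/3]
4. B_y = 43/5  [B divides AC with AB:BC = 1/3:2/3]
   → B = (41/5, 43/5)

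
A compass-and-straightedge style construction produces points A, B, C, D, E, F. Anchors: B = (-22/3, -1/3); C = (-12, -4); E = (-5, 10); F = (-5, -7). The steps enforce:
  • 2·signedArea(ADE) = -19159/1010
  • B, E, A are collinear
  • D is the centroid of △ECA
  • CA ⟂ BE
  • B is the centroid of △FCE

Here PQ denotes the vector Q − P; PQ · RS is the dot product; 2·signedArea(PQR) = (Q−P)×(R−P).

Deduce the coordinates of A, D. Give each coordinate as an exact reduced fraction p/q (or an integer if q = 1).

1. A_x = -8431/1010  [B, E, A are collinear ∩ CA ⟂ BE]
2. A_y = -4873/1010  [B, E, A are collinear ∩ CA ⟂ BE]
   → A = (-8431/1010, -4873/1010)
3. D_x = -25601/3030  [D is the centroid of △ECA]
4. D_y = 1187/3030  [D is the centroid of △ECA]
   → D = (-25601/3030, 1187/3030)

A = (-8431/1010, -4873/1010)
D = (-25601/3030, 1187/3030)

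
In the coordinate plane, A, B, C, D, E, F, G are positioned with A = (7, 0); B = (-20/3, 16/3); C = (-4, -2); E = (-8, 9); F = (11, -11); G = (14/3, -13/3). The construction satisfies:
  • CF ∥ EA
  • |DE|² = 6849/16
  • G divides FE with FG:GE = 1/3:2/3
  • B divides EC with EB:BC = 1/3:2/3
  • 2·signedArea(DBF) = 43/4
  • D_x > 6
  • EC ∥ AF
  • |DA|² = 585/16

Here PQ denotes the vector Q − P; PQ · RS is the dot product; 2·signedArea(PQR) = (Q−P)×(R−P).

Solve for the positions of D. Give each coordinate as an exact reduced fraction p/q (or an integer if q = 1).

D = (25/4, -6)

1. D_x = 25/4  [line 49/3·x + 53/3·y + 47/12 = 0 ∩ |DA|² = 585/16]
2. D_y = -6  [line 49/3·x + 53/3·y + 47/12 = 0 ∩ |DA|² = 585/16]
   → D = (25/4, -6)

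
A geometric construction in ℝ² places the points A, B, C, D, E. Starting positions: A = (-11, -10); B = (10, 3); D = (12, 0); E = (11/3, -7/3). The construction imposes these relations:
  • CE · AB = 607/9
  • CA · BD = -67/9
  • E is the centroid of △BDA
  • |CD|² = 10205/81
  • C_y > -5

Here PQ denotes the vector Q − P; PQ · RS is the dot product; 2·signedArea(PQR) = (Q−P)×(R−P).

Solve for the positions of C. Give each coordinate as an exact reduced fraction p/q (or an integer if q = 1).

1. C_x = 14/9  [CE · AB = 607/9 ∩ CA · BD = -67/9]
2. C_y = -37/9  [CE · AB = 607/9 ∩ CA · BD = -67/9]
   → C = (14/9, -37/9)

C = (14/9, -37/9)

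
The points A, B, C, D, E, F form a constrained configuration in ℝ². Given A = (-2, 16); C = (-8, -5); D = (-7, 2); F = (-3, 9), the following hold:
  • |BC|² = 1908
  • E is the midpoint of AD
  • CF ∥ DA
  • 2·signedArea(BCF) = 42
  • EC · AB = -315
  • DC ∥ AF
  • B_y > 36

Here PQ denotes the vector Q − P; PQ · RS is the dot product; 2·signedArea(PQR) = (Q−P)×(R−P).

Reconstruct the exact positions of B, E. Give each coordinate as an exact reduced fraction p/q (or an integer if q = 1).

1. B_x = 4  [line -14·x + 5·y + -129 = 0 ∩ |BC|² = 1908]
2. B_y = 37  [line -14·x + 5·y + -129 = 0 ∩ |BC|² = 1908]
   → B = (4, 37)
3. E_x = -9/2  [E is the midpoint of AD]
4. E_y = 9  [E is the midpoint of AD]
   → E = (-9/2, 9)

B = (4, 37)
E = (-9/2, 9)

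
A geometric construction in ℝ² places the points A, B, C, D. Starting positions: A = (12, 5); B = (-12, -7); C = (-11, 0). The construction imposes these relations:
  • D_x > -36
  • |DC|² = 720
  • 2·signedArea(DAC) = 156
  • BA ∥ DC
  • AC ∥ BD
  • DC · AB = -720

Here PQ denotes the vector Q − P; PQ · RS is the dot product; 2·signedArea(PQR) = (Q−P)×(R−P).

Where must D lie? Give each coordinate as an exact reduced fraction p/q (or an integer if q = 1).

1. D_x = -35  [BA ∥ DC ∩ AC ∥ BD]
2. D_y = -12  [BA ∥ DC ∩ AC ∥ BD]
   → D = (-35, -12)

D = (-35, -12)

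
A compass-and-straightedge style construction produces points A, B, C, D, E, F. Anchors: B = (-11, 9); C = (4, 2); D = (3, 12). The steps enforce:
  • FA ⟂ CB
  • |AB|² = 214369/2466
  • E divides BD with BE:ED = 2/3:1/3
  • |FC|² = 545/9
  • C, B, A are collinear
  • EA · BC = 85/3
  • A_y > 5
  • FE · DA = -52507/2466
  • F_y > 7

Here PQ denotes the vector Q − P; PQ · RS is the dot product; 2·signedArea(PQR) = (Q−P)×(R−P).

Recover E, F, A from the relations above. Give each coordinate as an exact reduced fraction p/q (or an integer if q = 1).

A = (-699/274, 4157/822)
E = (-5/3, 11)
F = (-4/3, 23/3)

1. E_x = -5/3  [E divides BD with BE:ED = 2/3:1/3]
2. E_y = 11  [E divides BD with BE:ED = 2/3:1/3]
   → E = (-5/3, 11)
3. A_x = -699/274  [C, B, A are collinear ∩ EA · BC = 85/3]
4. A_y = 4157/822  [C, B, A are collinear ∩ EA · BC = 85/3]
   → A = (-699/274, 4157/822)
5. F_x = -4/3  [FE · DA = -52507/2466 ∩ FA ⟂ CB]
6. F_y = 23/3  [FE · DA = -52507/2466 ∩ FA ⟂ CB]
   → F = (-4/3, 23/3)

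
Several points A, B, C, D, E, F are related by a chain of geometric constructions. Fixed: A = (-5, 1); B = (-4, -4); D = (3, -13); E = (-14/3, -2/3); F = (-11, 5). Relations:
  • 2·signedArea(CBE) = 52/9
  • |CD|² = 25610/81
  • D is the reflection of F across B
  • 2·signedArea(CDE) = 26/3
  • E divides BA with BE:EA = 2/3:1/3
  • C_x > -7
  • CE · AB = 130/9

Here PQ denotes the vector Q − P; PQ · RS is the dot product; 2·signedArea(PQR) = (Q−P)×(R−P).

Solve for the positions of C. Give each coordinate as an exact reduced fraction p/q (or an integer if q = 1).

1. C_x = -62/9  [2·signedArea(CBE) = 52/9 ∩ 2·signedArea(CDE) = 26/3]
2. C_y = 16/9  [2·signedArea(CBE) = 52/9 ∩ 2·signedArea(CDE) = 26/3]
   → C = (-62/9, 16/9)

C = (-62/9, 16/9)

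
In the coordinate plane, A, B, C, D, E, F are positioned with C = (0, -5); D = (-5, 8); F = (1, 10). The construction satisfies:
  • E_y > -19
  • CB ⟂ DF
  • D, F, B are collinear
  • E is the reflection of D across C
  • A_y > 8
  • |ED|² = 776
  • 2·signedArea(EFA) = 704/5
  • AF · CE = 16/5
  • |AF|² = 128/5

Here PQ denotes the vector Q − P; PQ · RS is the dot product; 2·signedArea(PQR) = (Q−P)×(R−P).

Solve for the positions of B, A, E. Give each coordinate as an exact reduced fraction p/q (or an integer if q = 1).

1. B_x = -22/5  [D, F, B are collinear ∩ CB ⟂ DF]
2. B_y = 41/5  [D, F, B are collinear ∩ CB ⟂ DF]
   → B = (-22/5, 41/5)
3. E_x = 5  [E is the reflection of D across C]
4. E_y = -18  [E is the reflection of D across C]
   → E = (5, -18)
5. A_x = -19/5  [AF · CE = 16/5 ∩ 2·signedArea(EFA) = 704/5]
6. A_y = 42/5  [AF · CE = 16/5 ∩ 2·signedArea(EFA) = 704/5]
   → A = (-19/5, 42/5)

A = (-19/5, 42/5)
B = (-22/5, 41/5)
E = (5, -18)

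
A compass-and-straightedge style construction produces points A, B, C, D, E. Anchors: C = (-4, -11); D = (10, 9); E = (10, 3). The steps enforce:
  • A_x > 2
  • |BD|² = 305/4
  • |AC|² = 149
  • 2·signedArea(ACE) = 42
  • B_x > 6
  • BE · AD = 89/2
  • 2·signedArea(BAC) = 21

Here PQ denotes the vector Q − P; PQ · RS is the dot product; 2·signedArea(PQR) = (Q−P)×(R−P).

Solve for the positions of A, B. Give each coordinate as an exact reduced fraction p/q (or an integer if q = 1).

A = (3, -1)
B = (13/2, 1)

1. A_x = 3  [line -14·x + 14·y + 56 = 0 ∩ |AC|² = 149]
2. A_y = -1  [line -14·x + 14·y + 56 = 0 ∩ |AC|² = 149]
   → A = (3, -1)
3. B_x = 13/2  [2·signedArea(BAC) = 21 ∩ BE · AD = 89/2]
4. B_y = 1  [2·signedArea(BAC) = 21 ∩ BE · AD = 89/2]
   → B = (13/2, 1)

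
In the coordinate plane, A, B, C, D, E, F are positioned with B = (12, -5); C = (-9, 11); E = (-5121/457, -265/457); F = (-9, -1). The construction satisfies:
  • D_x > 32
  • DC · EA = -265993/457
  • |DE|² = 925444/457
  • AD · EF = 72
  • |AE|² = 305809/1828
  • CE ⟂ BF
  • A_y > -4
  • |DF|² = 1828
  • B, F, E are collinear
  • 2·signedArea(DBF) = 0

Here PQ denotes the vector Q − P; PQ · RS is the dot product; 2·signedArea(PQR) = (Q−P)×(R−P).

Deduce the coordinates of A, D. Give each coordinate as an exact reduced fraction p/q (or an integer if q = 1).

1. D_x = 33  [line -4·x + -21·y + -57 = 0 ∩ |DF|² = 1828]
2. D_y = -9  [line -4·x + -21·y + -57 = 0 ∩ |DF|² = 1828]
   → D = (33, -9)
3. A_x = 3/2  [AD · EF = 72 ∩ DC · EA = -265993/457]
4. A_y = -3  [AD · EF = 72 ∩ DC · EA = -265993/457]
   → A = (3/2, -3)

A = (3/2, -3)
D = (33, -9)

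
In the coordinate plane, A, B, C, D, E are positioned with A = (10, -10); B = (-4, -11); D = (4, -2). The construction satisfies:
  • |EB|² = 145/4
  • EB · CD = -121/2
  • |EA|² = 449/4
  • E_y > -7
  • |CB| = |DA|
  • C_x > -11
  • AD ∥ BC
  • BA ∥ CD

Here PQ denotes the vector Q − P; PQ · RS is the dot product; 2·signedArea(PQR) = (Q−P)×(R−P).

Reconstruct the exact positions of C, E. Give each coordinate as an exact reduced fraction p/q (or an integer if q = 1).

1. C_x = -10  [BA ∥ CD ∩ AD ∥ BC]
2. C_y = -3  [BA ∥ CD ∩ AD ∥ BC]
   → C = (-10, -3)
3. E_x = 0  [line -14·x + -1·y + -13/2 = 0 ∩ |EA|² = 449/4]
4. E_y = -13/2  [line -14·x + -1·y + -13/2 = 0 ∩ |EA|² = 449/4]
   → E = (0, -13/2)

C = (-10, -3)
E = (0, -13/2)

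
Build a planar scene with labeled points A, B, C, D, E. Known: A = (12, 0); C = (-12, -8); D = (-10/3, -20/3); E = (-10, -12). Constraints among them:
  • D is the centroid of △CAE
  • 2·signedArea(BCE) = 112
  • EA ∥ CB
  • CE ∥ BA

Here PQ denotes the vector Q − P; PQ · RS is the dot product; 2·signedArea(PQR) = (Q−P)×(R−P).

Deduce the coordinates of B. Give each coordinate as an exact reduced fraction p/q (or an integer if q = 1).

1. B_x = 10  [CE ∥ BA ∩ EA ∥ CB]
2. B_y = 4  [CE ∥ BA ∩ EA ∥ CB]
   → B = (10, 4)

B = (10, 4)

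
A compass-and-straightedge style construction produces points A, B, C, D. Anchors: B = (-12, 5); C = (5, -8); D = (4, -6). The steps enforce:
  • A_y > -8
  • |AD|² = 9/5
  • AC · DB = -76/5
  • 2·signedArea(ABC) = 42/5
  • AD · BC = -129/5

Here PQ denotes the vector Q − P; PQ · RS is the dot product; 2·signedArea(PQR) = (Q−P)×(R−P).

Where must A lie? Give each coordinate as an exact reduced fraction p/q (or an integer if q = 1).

A = (23/5, -36/5)

1. A_x = 23/5  [AC · DB = -76/5 ∩ 2·signedArea(ABC) = 42/5]
2. A_y = -36/5  [AC · DB = -76/5 ∩ 2·signedArea(ABC) = 42/5]
   → A = (23/5, -36/5)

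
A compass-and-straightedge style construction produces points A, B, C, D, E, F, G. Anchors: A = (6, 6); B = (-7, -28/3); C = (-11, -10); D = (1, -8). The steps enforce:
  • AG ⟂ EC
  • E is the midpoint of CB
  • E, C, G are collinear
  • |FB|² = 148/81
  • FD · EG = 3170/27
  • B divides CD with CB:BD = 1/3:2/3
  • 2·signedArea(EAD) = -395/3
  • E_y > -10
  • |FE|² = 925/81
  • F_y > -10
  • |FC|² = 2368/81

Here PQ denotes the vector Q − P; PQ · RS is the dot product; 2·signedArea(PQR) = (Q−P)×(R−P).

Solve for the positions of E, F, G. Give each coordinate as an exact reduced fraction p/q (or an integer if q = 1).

1. E_x = -9  [E is the midpoint of CB]
2. E_y = -29/3  [E is the midpoint of CB]
   → E = (-9, -29/3)
3. G_x = 301/37  [E, C, G are collinear ∩ AG ⟂ EC]
4. G_y = -252/37  [E, C, G are collinear ∩ AG ⟂ EC]
   → G = (301/37, -252/37)
5. F_x = -17/3  [line -634/37·x + -317/111·y + -122996/999 = 0 ∩ |FC|² = 2368/81]
6. F_y = -82/9  [line -634/37·x + -317/111·y + -122996/999 = 0 ∩ |FC|² = 2368/81]
   → F = (-17/3, -82/9)

E = (-9, -29/3)
F = (-17/3, -82/9)
G = (301/37, -252/37)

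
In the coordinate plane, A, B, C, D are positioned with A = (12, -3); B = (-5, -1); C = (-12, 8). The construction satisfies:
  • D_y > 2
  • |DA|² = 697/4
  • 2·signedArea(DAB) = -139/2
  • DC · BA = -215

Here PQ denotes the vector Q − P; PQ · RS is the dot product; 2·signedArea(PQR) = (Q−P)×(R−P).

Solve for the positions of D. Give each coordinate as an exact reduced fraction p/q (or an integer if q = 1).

D = (0, 5/2)

1. D_x = 0  [DC · BA = -215 ∩ 2·signedArea(DAB) = -139/2]
2. D_y = 5/2  [DC · BA = -215 ∩ 2·signedArea(DAB) = -139/2]
   → D = (0, 5/2)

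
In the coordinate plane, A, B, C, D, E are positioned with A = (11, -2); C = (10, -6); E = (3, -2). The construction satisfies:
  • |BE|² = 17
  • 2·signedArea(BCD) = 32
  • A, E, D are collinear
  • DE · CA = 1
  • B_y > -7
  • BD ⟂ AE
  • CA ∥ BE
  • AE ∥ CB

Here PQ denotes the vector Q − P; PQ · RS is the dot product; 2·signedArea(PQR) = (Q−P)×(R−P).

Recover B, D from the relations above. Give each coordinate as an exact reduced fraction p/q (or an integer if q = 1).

B = (2, -6)
D = (2, -2)

1. B_x = 2  [CA ∥ BE ∩ AE ∥ CB]
2. B_y = -6  [CA ∥ BE ∩ AE ∥ CB]
   → B = (2, -6)
3. D_x = 2  [A, E, D are collinear ∩ BD ⟂ AE]
4. D_y = -2  [A, E, D are collinear ∩ BD ⟂ AE]
   → D = (2, -2)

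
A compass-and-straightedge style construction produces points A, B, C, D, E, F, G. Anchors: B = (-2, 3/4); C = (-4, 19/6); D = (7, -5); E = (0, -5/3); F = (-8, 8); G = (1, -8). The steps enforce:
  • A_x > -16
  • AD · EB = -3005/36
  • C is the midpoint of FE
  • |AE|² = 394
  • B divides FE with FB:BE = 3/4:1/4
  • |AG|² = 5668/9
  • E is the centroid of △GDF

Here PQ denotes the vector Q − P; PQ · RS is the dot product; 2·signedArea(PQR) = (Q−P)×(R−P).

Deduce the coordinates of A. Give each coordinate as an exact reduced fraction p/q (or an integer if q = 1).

A = (-15, 34/3)

1. A_x = -15  [line 2·x + -29/12·y + 1033/18 = 0 ∩ |AG|² = 5668/9]
2. A_y = 34/3  [line 2·x + -29/12·y + 1033/18 = 0 ∩ |AG|² = 5668/9]
   → A = (-15, 34/3)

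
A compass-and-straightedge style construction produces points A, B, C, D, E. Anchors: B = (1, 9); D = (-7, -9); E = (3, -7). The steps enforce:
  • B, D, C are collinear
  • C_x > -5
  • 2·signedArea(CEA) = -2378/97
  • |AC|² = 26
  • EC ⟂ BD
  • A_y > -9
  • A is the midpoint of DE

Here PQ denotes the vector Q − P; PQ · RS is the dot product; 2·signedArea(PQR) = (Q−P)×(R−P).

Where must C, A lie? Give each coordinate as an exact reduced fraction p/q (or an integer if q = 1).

A = (-2, -8)
C = (-447/97, -351/97)

1. C_x = -447/97  [B, D, C are collinear ∩ EC ⟂ BD]
2. C_y = -351/97  [B, D, C are collinear ∩ EC ⟂ BD]
   → C = (-447/97, -351/97)
3. A_x = -2  [A is the midpoint of DE]
4. A_y = -8  [A is the midpoint of DE]
   → A = (-2, -8)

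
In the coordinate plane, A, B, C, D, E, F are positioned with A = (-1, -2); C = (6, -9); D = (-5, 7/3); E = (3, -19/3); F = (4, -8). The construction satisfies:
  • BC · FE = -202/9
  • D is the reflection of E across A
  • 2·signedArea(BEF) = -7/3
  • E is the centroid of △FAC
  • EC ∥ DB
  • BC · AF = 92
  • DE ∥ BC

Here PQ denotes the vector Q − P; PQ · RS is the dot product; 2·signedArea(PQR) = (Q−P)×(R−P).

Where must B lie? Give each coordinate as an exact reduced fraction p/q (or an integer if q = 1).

1. B_x = -2  [DE ∥ BC ∩ EC ∥ DB]
2. B_y = -1/3  [DE ∥ BC ∩ EC ∥ DB]
   → B = (-2, -1/3)

B = (-2, -1/3)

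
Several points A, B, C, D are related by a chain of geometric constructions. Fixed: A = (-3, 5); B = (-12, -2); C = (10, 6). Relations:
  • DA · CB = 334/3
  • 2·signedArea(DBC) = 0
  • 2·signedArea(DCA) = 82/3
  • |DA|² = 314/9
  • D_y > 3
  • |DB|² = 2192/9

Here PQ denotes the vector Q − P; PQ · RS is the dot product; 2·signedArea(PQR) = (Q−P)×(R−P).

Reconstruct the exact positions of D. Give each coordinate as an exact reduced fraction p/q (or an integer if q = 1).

1. D_x = 8/3  [2·signedArea(DBC) = 0 ∩ DA · CB = 334/3]
2. D_y = 10/3  [2·signedArea(DBC) = 0 ∩ DA · CB = 334/3]
   → D = (8/3, 10/3)

D = (8/3, 10/3)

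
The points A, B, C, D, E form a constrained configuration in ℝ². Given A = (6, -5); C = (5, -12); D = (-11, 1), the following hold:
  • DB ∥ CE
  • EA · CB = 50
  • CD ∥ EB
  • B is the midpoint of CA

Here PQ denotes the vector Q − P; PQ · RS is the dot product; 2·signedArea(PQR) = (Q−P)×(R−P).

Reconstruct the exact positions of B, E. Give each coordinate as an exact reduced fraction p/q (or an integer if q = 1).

B = (11/2, -17/2)
E = (43/2, -43/2)

1. B_x = 11/2  [B is the midpoint of CA]
2. B_y = -17/2  [B is the midpoint of CA]
   → B = (11/2, -17/2)
3. E_x = 43/2  [CD ∥ EB ∩ DB ∥ CE]
4. E_y = -43/2  [CD ∥ EB ∩ DB ∥ CE]
   → E = (43/2, -43/2)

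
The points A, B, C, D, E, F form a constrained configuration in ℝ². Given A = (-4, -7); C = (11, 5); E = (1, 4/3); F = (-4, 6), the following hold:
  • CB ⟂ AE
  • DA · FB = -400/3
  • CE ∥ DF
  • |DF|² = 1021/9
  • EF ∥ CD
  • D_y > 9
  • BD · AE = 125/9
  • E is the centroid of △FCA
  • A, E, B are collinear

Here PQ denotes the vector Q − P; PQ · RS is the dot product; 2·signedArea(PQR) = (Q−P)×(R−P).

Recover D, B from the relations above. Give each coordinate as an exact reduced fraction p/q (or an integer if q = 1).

1. D_x = 6  [CE ∥ DF ∩ EF ∥ CD]
2. D_y = 29/3  [CE ∥ DF ∩ EF ∥ CD]
   → D = (6, 29/3)
3. B_x = 179/34  [A, E, B are collinear ∩ CB ⟂ AE]
4. B_y = 287/34  [A, E, B are collinear ∩ CB ⟂ AE]
   → B = (179/34, 287/34)

B = (179/34, 287/34)
D = (6, 29/3)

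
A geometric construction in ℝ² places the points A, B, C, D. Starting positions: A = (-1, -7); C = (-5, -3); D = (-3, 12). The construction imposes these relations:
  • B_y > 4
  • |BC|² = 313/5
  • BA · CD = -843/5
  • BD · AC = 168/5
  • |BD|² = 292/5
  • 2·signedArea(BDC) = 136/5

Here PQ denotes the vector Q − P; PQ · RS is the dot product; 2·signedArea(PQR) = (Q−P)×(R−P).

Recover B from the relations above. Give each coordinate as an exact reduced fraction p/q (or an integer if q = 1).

1. B_x = -11/5  [BD · AC = 168/5 ∩ BA · CD = -843/5]
2. B_y = 22/5  [BD · AC = 168/5 ∩ BA · CD = -843/5]
   → B = (-11/5, 22/5)

B = (-11/5, 22/5)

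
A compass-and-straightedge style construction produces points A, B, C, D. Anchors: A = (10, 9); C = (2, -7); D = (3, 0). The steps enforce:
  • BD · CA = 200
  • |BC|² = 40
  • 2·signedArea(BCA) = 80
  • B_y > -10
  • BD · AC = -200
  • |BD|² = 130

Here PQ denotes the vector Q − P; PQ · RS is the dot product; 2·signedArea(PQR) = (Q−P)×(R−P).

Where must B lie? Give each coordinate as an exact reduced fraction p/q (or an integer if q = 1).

1. B_x = -4  [BD · AC = -200 ∩ 2·signedArea(BCA) = 80]
2. B_y = -9  [BD · AC = -200 ∩ 2·signedArea(BCA) = 80]
   → B = (-4, -9)

B = (-4, -9)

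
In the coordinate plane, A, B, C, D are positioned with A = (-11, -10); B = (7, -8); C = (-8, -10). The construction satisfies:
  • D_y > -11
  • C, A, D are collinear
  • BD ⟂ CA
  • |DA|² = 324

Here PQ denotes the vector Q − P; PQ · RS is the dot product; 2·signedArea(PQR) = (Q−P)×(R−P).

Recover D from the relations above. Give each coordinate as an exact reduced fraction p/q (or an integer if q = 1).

1. D_x = 7  [C, A, D are collinear ∩ BD ⟂ CA]
2. D_y = -10  [C, A, D are collinear ∩ BD ⟂ CA]
   → D = (7, -10)

D = (7, -10)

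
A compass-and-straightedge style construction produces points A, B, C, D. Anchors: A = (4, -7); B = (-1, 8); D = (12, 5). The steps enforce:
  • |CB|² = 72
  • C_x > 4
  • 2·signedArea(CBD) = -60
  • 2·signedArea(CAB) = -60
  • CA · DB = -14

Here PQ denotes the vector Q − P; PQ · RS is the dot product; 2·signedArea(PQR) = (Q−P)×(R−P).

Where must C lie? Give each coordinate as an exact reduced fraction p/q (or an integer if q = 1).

1. C_x = 5  [2·signedArea(CBD) = -60 ∩ CA · DB = -14]
2. C_y = 2  [2·signedArea(CBD) = -60 ∩ CA · DB = -14]
   → C = (5, 2)

C = (5, 2)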